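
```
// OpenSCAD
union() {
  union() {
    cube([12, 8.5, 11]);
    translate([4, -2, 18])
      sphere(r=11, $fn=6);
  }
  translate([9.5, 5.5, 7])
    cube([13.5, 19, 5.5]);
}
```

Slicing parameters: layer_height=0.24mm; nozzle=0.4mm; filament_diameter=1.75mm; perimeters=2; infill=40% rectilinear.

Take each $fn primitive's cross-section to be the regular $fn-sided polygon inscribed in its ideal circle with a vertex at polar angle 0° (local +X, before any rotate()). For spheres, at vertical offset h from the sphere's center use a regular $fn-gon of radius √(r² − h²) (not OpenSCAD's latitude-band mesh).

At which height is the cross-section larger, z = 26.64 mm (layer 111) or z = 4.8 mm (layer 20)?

Layer 111 (z = 26.64): the cube does not reach this height (z outside [0, 11]); the r=11 sphere at (4, -2) slices to a regular 6-gon of circumradius 6.808 (√(r²−h²) with h=8.64 from center) (area = (6/2)·6.808²·sin(360°/6) = 120.42 mm²); Taking the union: only the r=11 sphere at (4, -2) is present, so the union is just that shape — area = 120.42 mm²; the cube at (9.5, 5.5) does not reach this height (z outside [7, 12.5]); Merging all regions: only that combined region is present, so the union is just that shape — area = 120.42 mm². So its area = 120.42 mm². Layer 20 (z = 4.8): the cube is present — its section is the full 12×8.5 rectangle (area 102.00 mm²); the sphere at (4, -2) is not intersected at this z (|z−center|=13.200 > r=11); Merging all regions: only the 12×8.5 cube is present, so the union is just that shape — area = 102.00 mm²; the cube at (9.5, 5.5) is absent (z outside [7, 12.5]); Taking the union: only that combined region is present, so the union is just that shape — area = 102.00 mm². So its area = 102.00 mm². Layer 111 is larger (120.42 vs 102.00 mm²).

layer 111 (z = 26.64 mm)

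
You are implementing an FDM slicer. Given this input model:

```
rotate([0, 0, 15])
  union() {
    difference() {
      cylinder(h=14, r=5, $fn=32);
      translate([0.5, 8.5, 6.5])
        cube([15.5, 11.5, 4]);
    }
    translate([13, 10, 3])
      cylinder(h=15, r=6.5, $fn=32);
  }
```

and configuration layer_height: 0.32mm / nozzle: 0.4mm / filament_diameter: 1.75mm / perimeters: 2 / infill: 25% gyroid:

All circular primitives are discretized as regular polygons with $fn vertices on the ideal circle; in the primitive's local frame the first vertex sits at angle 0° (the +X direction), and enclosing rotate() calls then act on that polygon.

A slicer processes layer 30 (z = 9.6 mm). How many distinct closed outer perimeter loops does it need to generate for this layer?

At z = 9.6 mm: the cylinder: section is a regular 32-gon, circumradius r=5; the cube at (0.5, 8.5) (footprint 15.5×11.5) is included at this height; Subtracting the remaining from the first: starting from the r=5 cylinder, the 15.5×11.5 cube at (0.5, 8.5) misses the remaining region (no effect) — 1 connected region; the cylinder at (13, 10): section is a regular 32-gon, circumradius r=6.5; Merging all regions: the 2 present regions are separate (no shared area or edge), so areas and boundary lengths simply add and each stays a separate island — 2 connected regions; (whole slice rotated 15° about Z — lengths, areas and connectivity unchanged). The result has 2 disconnected regions.

2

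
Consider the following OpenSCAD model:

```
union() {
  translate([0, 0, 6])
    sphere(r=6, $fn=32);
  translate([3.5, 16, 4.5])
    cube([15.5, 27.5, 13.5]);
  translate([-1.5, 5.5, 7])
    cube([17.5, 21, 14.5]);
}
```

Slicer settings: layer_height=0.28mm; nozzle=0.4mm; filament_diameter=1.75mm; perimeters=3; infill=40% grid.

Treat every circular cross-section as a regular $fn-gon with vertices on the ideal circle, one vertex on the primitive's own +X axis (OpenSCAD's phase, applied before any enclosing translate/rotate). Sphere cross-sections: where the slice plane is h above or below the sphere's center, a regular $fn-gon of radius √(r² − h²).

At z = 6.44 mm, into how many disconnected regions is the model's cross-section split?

2

At z = 6.44 mm: the r=6 sphere contributes a regular 32-gon of circumradius √(6²−0.44²) = 5.984; the cube at (3.5, 16) is present — its section is the full 15.5×27.5 rectangle; the cube at (-1.5, 5.5) is not intersected at this z (z outside [7, 21.5]); Combining (union): the 2 present regions are separate (no shared area or edge), so areas and boundary lengths simply add and each stays a separate island — 2 connected regions. The result has 2 disconnected regions.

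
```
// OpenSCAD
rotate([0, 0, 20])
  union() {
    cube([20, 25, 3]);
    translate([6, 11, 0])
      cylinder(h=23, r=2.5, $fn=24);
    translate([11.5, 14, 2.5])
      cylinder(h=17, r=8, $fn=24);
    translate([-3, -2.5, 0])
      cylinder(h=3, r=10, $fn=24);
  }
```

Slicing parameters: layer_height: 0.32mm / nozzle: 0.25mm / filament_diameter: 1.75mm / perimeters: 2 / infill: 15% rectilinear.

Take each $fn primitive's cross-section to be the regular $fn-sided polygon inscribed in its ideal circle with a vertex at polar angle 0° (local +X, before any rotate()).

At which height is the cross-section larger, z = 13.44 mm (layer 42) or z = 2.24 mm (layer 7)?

layer 7 (z = 2.24 mm)

Layer 42 (z = 13.44): the cube is not intersected at this z (z outside [0, 3]); the r=2.5 cylinder at (6, 11) gives a regular 24-gon of circumradius 2.5 (constant along its height) (area = (24/2)·2.500²·sin(360°/24) = 19.41 mm²); the r=8 cylinder at (11.5, 14) gives a regular 24-gon of circumradius 8 (constant along its height) (area = (24/2)·8.000²·sin(360°/24) = 198.77 mm²); the cylinder at (-3, -2.5) is absent (z outside [0, 3]); Taking the union: the regions partially overlap — summed areas 218.18 mm² minus the doubly-counted overlap 17.10 mm² gives 201.09 mm² — area = 201.09 mm²; (whole slice rotated 20° about Z — lengths, areas and connectivity unchanged). So its area = 201.09 mm². Layer 7 (z = 2.24): the cube is present — its section is the full 20×25 rectangle (area 500.00 mm²); the cylinder at (6, 11): section is a regular 24-gon, circumradius r=2.5 (area = (24/2)·2.500²·sin(360°/24) = 19.41 mm²); the cylinder at (11.5, 14) does not reach this height (z outside [2.5, 19.5]); the r=10 cylinder at (-3, -2.5) gives a regular 24-gon of circumradius 10 (constant along its height) (area = (24/2)·10.000²·sin(360°/24) = 310.58 mm²); Taking the union: the regions partially overlap — summed areas 829.99 mm² minus the doubly-counted overlap 50.58 mm² gives 779.41 mm² — area = 779.41 mm²; (rotated 20° about Z; rotation is an isometry so areas/perimeters/island counts are preserved). So its area = 779.41 mm². Layer 7 is larger (779.41 vs 201.09 mm²).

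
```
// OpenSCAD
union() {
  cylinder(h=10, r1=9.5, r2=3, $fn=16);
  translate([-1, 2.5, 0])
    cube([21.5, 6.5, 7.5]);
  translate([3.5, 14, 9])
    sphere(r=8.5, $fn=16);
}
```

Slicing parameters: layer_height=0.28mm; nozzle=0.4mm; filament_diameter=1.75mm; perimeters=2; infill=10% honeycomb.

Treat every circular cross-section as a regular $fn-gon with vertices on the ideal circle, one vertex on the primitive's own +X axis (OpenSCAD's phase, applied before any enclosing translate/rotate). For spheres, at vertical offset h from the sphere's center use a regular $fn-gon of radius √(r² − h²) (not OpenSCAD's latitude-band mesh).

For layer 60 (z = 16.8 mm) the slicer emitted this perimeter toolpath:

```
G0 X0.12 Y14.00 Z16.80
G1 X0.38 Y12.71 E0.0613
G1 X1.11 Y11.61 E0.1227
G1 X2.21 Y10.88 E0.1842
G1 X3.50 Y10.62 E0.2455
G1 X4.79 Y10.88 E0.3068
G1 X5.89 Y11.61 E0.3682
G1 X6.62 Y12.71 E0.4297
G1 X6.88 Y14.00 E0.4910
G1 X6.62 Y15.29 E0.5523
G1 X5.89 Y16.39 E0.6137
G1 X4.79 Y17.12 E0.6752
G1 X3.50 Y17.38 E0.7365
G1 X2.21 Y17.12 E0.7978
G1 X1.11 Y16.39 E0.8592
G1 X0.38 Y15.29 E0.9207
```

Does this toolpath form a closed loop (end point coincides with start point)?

no

Start point (G0): (0.12, 14.00). End point (last G1): the path does not return to the start — open.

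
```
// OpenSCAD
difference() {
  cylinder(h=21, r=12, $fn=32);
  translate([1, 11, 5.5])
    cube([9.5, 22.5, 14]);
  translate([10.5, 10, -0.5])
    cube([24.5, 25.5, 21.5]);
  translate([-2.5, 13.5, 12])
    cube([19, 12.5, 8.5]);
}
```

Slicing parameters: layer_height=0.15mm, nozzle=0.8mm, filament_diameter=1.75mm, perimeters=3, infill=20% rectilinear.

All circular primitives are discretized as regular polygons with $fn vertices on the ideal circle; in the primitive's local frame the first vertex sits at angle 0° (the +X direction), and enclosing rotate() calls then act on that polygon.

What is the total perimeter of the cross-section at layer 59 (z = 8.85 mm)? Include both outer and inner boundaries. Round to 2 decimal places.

At z = 8.85 mm: the r=12 cylinder contributes a regular 32-gon of circumradius 12 (perimeter = 2·32·12.000·sin(180°/32) = 75.28 mm); the 9.5×22.5 cube at (1, 11) contributes its full rectangle (perimeter 64.00 mm); the 24.5×25.5 cube at (10.5, 10) contributes its full rectangle (perimeter 100.00 mm); the cube at (-2.5, 13.5) does not reach this height (z outside [12, 20.5]); Subtracting the remaining from the first: starting from the r=12 cylinder, the 9.5×22.5 cube at (1, 11) partially overlaps it — only the 2.09 mm² overlap (of its 213.75 mm²) is removed, clipping the outline; the 24.5×25.5 cube at (10.5, 10) misses the remaining region (no effect) — boundary = 76.05 mm. Overall, the cross-section is a single solid region. Total boundary length (outer) = 76.05 mm.

76.05 mm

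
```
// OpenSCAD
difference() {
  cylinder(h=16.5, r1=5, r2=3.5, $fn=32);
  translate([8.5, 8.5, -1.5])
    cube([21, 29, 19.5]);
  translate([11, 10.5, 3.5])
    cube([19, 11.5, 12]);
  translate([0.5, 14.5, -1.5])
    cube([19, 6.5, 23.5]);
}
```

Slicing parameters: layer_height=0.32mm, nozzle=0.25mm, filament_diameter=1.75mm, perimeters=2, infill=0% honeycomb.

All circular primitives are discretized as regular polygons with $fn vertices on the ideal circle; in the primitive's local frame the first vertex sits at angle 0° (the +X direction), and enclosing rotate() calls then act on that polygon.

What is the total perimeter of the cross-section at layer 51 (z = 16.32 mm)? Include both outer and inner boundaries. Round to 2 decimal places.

22.06 mm

At z = 16.32 mm: the cone: at t=0.989 of its height the radius interpolates to r₁+(r₂−r₁)t = 3.516, giving a regular 32-gon of that circumradius (perimeter = 2·32·3.516·sin(180°/32) = 22.06 mm); the cube at (8.5, 8.5) (footprint 21×29) is included at this height (perimeter 100.00 mm); the cube at (11, 10.5) is absent (z outside [3.5, 15.5]); the 19×6.5 cube at (0.5, 14.5) contributes its full rectangle (perimeter 51.00 mm); Taking the first minus the rest: starting from the cone, the 21×29 cube at (8.5, 8.5) misses the remaining region (no effect); the 19×6.5 cube at (0.5, 14.5) misses the remaining region (no effect) — boundary = 22.06 mm. Overall, the cross-section is a single solid region. Total boundary length (outer) = 22.06 mm.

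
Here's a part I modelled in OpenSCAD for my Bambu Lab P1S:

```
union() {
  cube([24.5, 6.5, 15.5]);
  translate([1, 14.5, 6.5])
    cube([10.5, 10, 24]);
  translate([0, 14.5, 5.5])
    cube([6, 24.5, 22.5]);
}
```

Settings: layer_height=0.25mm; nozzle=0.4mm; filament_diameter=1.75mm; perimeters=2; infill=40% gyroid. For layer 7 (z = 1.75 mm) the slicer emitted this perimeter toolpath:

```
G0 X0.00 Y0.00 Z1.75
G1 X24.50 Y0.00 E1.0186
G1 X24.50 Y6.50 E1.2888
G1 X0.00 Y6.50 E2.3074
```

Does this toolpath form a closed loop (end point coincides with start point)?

Start point (G0): (0.00, 0.00). End point (last G1): the path does not return to the start — open.

no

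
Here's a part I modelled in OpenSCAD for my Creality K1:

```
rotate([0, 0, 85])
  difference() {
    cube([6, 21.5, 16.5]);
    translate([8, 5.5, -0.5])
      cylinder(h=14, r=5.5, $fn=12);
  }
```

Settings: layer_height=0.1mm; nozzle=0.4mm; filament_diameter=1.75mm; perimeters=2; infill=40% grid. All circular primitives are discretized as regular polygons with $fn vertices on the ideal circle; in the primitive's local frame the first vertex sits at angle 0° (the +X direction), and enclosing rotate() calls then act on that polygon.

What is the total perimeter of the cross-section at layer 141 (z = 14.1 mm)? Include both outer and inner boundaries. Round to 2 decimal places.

At z = 14.1 mm: the 6×21.5 cube contributes its full rectangle (perimeter 55.00 mm); the cylinder at (8, 5.5) is not intersected at this z (z outside [-0.5, 13.5]); Taking the first minus the rest: none of the subtracted shapes is present at this height, so the 6×21.5 cube is unchanged — boundary = 55.00 mm; (rotated 85° about Z; rotation is an isometry so areas/perimeters/island counts are preserved). Overall, the cross-section is a single solid region. Total boundary length (outer) = 55.00 mm.

55.00 mm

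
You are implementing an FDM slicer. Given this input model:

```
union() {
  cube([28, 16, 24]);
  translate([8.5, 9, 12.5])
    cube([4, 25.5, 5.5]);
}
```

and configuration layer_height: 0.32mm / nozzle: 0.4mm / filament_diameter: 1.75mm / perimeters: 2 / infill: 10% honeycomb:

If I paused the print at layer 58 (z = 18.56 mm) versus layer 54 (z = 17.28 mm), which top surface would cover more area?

Layer 58 (z = 18.56): the cube (footprint 28×16) is included at this height (area 448.00 mm²); the cube at (8.5, 9) does not reach this height (z outside [12.5, 18]); Combining (union): only the 28×16 cube is present, so the union is just that shape — area = 448.00 mm². So its area = 448.00 mm². Layer 54 (z = 17.28): the cube is present — its section is the full 28×16 rectangle (area 448.00 mm²); the cube at (8.5, 9) is present — its section is the full 4×25.5 rectangle (area 102.00 mm²); Taking the union: the regions partially overlap — summed areas 550.00 mm² minus the doubly-counted overlap 28.00 mm² gives 522.00 mm² — area = 522.00 mm². So its area = 522.00 mm². Layer 54 is larger (522.00 vs 448.00 mm²).

layer 54 (z = 17.28 mm)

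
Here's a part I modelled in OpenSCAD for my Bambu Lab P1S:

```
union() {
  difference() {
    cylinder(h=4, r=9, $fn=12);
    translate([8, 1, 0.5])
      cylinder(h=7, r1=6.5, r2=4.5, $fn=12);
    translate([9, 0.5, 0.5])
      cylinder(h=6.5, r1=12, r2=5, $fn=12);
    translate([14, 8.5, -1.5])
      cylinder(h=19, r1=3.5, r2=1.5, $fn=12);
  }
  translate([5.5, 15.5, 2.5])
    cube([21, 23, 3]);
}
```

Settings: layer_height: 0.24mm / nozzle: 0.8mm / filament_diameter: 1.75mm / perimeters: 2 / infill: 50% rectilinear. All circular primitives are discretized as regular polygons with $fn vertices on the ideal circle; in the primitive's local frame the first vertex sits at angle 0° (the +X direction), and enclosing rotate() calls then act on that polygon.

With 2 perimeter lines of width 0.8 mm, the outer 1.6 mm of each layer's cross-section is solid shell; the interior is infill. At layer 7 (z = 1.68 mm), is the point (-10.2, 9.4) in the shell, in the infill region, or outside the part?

At z = 1.68 mm: the r=9 cylinder contributes a regular 12-gon of circumradius 9; the cone at (8, 1): at t=0.169 of its height the radius interpolates to r₁+(r₂−r₁)t = 6.163, giving a regular 12-gon of that circumradius; the cone at (9, 0.5) contributes a regular 12-gon of circumradius 10.729 (interpolated between r1=12 and r2=5 at t=0.182); the cone at (14, 8.5) contributes a regular 12-gon of circumradius 3.165 (interpolated between r1=3.5 and r2=1.5 at t=0.167); Taking the first minus the rest: starting from the r=9 cylinder, the cone at (8, 1) partially overlaps it — only the 57.05 mm² overlap (of its 113.94 mm²) is removed, clipping the outline; the cone at (9, 0.5) partially overlaps it — only the 66.37 mm² overlap (of its 345.35 mm²) is removed, clipping the outline; the cone at (14, 8.5) misses the remaining region (no effect) — 1 connected region; the cube at (5.5, 15.5) does not reach this height (z outside [2.5, 5.5]); Combining (union): only that combined region is present, so the union is just that shape — 1 connected region. Overall, the cross-section is a single solid region. The nearest boundary edge runs (-7.79, 4.50)→(-4.50, 7.79); distance from the point to it = 5.17 mm. The point is not inside any of the regions above, so it lies outside the cross-section (5.17 mm from the nearest boundary).

outside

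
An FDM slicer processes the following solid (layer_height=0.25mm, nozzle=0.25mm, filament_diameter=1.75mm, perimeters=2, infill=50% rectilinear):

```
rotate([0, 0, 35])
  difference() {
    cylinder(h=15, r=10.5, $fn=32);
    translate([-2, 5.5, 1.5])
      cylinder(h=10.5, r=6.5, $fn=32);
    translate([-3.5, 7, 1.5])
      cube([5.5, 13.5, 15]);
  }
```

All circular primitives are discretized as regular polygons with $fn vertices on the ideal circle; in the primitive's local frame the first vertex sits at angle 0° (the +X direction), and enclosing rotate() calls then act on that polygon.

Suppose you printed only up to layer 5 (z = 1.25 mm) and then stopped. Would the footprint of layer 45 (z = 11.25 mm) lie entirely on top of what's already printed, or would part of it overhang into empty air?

entirely on top

Compare the two slices. At z = 1.25: the r=10.5 cylinder gives a regular 32-gon of circumradius 10.5 (constant along its height) (area = (32/2)·10.500²·sin(360°/32) = 344.14 mm²); the cylinder at (-2, 5.5) is absent (z outside [1.5, 12]); the cube at (-3.5, 7) is absent (z outside [1.5, 16.5]); Subtracting the remaining from the first: none of the subtracted shapes is present at this height, so the r=10.5 cylinder is unchanged — area = 344.14 mm²; (whole slice rotated 35° about Z — lengths, areas and connectivity unchanged). At z = 11.25: the cylinder: section is a regular 32-gon, circumradius r=10.5 (area = (32/2)·10.500²·sin(360°/32) = 344.14 mm²); the r=6.5 cylinder at (-2, 5.5) gives a regular 32-gon of circumradius 6.5 (constant along its height) (area = (32/2)·6.500²·sin(360°/32) = 131.88 mm²); the 5.5×13.5 cube at (-3.5, 7) contributes its full rectangle (area 74.25 mm²); Taking the first minus the rest: starting from the r=10.5 cylinder (344.14 mm²), the r=6.5 cylinder at (-2, 5.5) partially overlaps it — only the 115.57 mm² overlap (of its 131.88 mm²) is removed, clipping the outline; the 5.5×13.5 cube at (-3.5, 7) misses the remaining region (no effect) — area = 228.57 mm²; (whole slice rotated 35° about Z — lengths, areas and connectivity unchanged). Checking containment: the cross-section at z = 11.25 is a subset of the cross-section at z = 1.25.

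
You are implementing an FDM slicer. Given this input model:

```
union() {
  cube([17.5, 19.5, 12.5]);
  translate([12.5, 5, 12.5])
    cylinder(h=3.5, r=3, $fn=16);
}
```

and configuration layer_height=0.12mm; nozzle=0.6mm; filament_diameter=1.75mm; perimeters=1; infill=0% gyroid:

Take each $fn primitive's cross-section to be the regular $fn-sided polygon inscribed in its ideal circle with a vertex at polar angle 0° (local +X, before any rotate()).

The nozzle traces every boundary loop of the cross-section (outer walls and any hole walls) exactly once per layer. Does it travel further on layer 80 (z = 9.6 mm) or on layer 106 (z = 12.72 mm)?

Layer 80 (z = 9.6): the 17.5×19.5 cube contributes its full rectangle (perimeter 74.00 mm); the cylinder at (12.5, 5) is absent (z outside [12.5, 16]); Taking the union: only the 17.5×19.5 cube is present, so the union is just that shape — boundary = 74.00 mm. So its perimeter = 74.00 mm. Layer 106 (z = 12.72): the cube is not intersected at this z (z outside [0, 12.5]); the r=3 cylinder at (12.5, 5) contributes a regular 16-gon of circumradius 3 (perimeter = 2·16·3.000·sin(180°/16) = 18.73 mm); Combining (union): only the r=3 cylinder at (12.5, 5) is present, so the union is just that shape — boundary = 18.73 mm. So its perimeter = 18.73 mm. Layer 80 is larger (74.00 vs 18.73 mm).

layer 80 (z = 9.6 mm)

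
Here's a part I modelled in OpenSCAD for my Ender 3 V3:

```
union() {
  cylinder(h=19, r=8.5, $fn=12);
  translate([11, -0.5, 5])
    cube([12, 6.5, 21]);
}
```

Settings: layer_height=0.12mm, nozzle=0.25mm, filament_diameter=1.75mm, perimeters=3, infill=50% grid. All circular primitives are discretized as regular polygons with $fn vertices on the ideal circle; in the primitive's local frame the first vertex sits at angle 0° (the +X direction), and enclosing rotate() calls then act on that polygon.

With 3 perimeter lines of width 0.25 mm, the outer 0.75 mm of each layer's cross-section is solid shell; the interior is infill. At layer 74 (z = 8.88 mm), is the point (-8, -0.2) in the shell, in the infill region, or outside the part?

shell

At z = 8.88 mm: the r=8.5 cylinder contributes a regular 12-gon of circumradius 8.5; the cube at (11, -0.5) is present — its section is the full 12×6.5 rectangle; Taking the union: the 2 present regions are separate (no shared area or edge), so areas and boundary lengths simply add and each stays a separate island — 2 connected regions. Overall, the cross-section has 2 separate islands. The nearest boundary edge runs (-7.36, -4.25)→(-8.50, 0.00); distance from the point to it = 0.43 mm. (Shell/infill is judged within the island containing the point — the largest one.) The point is inside the cross-section, 0.43 mm from the nearest boundary — within the 0.75 mm shell band (3 × 0.25).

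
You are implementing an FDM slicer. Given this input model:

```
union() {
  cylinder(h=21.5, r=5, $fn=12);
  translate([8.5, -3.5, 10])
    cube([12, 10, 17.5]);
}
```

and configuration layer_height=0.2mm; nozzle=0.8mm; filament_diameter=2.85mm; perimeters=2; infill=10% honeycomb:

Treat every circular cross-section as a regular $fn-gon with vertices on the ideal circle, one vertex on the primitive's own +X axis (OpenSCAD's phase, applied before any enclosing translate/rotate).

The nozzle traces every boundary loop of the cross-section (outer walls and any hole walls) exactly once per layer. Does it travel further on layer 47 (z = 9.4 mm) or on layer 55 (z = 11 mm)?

Layer 47 (z = 9.4): the r=5 cylinder contributes a regular 12-gon of circumradius 5 (perimeter = 2·12·5.000·sin(180°/12) = 31.06 mm); the cube at (8.5, -3.5) does not reach this height (z outside [10, 27.5]); Taking the union: only the r=5 cylinder is present, so the union is just that shape — boundary = 31.06 mm. So its perimeter = 31.06 mm. Layer 55 (z = 11): the r=5 cylinder gives a regular 12-gon of circumradius 5 (constant along its height) (perimeter = 2·12·5.000·sin(180°/12) = 31.06 mm); the cube at (8.5, -3.5) is present — its section is the full 12×10 rectangle (perimeter 44.00 mm); Merging all regions: the 2 present regions are separate (no shared area or edge), so areas and boundary lengths simply add and each stays a separate island — boundary = 75.06 mm. So its perimeter = 75.06 mm. Layer 55 is larger (75.06 vs 31.06 mm).

layer 55 (z = 11 mm)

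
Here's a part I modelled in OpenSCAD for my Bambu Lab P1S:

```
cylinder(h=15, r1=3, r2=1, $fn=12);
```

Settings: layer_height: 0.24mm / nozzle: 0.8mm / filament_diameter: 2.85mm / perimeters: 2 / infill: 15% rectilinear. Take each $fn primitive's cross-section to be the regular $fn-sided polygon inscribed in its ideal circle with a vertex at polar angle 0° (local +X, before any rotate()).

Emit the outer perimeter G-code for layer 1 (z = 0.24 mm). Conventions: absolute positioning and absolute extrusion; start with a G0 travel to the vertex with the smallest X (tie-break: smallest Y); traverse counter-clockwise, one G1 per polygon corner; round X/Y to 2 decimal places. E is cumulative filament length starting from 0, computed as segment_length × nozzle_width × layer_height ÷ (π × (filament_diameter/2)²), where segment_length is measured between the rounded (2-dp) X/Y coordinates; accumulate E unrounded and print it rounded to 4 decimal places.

At z = 0.24 mm: the cone: at t=0.016 of its height the radius interpolates to r₁+(r₂−r₁)t = 2.968, giving a regular 12-gon of that circumradius. The outline is a single polygon with 12 vertices. Extrusion per mm of travel: 0.8 × 0.24 / (π × 1.425²) = 0.030097. Accumulating E over each segment gives final E = 0.5547.

G0 X-2.97 Y0.00 Z0.24
G1 X-2.57 Y-1.48 E0.0461
G1 X-1.48 Y-2.57 E0.0925
G1 X0.00 Y-2.97 E0.1387
G1 X1.48 Y-2.57 E0.1848
G1 X2.57 Y-1.48 E0.2312
G1 X2.97 Y0.00 E0.2774
G1 X2.57 Y1.48 E0.3235
G1 X1.48 Y2.57 E0.3699
G1 X0.00 Y2.97 E0.4160
G1 X-1.48 Y2.57 E0.4622
G1 X-2.57 Y1.48 E0.5086
G1 X-2.97 Y0.00 E0.5547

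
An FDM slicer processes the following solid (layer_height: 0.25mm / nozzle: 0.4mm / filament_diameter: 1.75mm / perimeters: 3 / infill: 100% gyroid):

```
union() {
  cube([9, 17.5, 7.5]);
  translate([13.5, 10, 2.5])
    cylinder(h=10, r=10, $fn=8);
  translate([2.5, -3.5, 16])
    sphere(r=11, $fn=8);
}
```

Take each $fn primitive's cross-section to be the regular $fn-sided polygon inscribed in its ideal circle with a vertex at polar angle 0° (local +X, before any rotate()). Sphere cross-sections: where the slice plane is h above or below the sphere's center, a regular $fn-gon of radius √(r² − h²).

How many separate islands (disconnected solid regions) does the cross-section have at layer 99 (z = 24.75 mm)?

1

At z = 24.75 mm: the cube is not intersected at this z (z outside [0, 7.5]); the cylinder at (13.5, 10) does not reach this height (z outside [2.5, 12.5]); the r=11 sphere at (2.5, -3.5) contributes a regular 8-gon of circumradius √(11²−8.75²) = 6.666; Taking the union: only the r=11 sphere at (2.5, -3.5) is present, so the union is just that shape — 1 connected region. Overall, the cross-section is a single solid region. Island count = 1.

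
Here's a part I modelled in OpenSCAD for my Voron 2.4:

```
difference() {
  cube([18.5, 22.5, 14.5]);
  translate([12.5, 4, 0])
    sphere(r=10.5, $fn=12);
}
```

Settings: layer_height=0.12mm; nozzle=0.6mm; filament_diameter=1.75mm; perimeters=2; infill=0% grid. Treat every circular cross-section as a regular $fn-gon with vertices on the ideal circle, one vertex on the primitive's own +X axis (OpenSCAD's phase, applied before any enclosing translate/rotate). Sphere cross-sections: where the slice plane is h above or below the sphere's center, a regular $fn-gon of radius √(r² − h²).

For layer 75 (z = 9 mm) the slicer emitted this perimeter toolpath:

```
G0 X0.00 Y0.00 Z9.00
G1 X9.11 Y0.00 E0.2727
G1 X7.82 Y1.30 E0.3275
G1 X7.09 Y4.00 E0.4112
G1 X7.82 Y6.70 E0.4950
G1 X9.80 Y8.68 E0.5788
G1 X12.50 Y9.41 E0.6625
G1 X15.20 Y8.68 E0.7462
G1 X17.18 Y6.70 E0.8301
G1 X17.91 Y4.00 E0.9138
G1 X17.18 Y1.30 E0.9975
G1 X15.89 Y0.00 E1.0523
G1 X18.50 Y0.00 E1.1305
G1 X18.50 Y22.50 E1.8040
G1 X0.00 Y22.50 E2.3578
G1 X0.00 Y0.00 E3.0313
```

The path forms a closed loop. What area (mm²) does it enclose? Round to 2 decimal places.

Apply the shoelace formula to the sequence of (X, Y) vertices; enclosed area = 334.69 mm².

334.69 mm²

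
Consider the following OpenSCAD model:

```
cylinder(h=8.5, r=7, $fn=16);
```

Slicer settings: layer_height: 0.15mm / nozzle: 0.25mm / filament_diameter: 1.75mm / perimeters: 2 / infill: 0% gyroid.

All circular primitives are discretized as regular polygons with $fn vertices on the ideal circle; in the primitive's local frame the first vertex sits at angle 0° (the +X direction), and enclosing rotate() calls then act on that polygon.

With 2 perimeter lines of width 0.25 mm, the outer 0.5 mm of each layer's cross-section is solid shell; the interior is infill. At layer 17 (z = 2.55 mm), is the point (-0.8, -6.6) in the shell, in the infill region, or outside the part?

At z = 2.55 mm: the cylinder: section is a regular 16-gon, circumradius r=7. Overall, the cross-section is a single solid region. The nearest boundary edge runs (-2.68, -6.47)→(-0.00, -7.00); distance from the point to it = 0.24 mm. The point is inside the cross-section, 0.24 mm from the nearest boundary — within the 0.5 mm shell band (2 × 0.25).

shell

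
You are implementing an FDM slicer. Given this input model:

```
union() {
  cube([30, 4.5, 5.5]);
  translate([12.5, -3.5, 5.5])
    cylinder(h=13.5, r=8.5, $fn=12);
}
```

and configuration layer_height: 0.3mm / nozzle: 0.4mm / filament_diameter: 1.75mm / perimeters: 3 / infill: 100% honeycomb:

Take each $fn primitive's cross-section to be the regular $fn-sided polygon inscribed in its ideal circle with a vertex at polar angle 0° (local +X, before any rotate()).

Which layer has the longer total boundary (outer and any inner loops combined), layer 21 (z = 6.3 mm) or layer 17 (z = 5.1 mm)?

Layer 21 (z = 6.3): the cube is not intersected at this z (z outside [0, 5.5]); the r=8.5 cylinder at (12.5, -3.5) contributes a regular 12-gon of circumradius 8.5 (perimeter = 2·12·8.500·sin(180°/12) = 52.80 mm); Combining (union): only the r=8.5 cylinder at (12.5, -3.5) is present, so the union is just that shape — boundary = 52.80 mm. So its perimeter = 52.80 mm. Layer 17 (z = 5.1): the 30×4.5 cube contributes its full rectangle (perimeter 69.00 mm); the cylinder at (12.5, -3.5) does not reach this height (z outside [5.5, 19]); Combining (union): only the 30×4.5 cube is present, so the union is just that shape — boundary = 69.00 mm. So its perimeter = 69.00 mm. Layer 17 is larger (69.00 vs 52.80 mm).

layer 17 (z = 5.1 mm)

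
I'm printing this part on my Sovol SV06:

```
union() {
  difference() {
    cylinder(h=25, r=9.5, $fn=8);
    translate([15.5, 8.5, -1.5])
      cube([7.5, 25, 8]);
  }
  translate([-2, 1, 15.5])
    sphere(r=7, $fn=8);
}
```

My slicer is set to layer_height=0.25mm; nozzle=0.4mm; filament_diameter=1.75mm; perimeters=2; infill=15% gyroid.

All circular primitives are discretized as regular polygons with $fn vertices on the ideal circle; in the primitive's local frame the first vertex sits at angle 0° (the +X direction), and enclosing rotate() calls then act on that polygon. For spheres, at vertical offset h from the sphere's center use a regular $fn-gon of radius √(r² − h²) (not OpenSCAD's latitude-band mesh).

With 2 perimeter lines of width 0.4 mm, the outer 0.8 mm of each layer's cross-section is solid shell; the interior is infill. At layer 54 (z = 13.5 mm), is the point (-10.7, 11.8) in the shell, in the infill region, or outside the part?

outside

At z = 13.5 mm: the cylinder: section is a regular 8-gon, circumradius r=9.5; the cube at (15.5, 8.5) does not reach this height (z outside [-1.5, 6.5]); Taking the first minus the rest: none of the subtracted shapes is present at this height, so the r=9.5 cylinder is unchanged — 1 connected region; the r=7 sphere at (-2, 1) contributes a regular 8-gon of circumradius √(7²−2²) = 6.708; Taking the union: the r=7 sphere at (-2, 1) lies entirely inside that combined region, so the union is just that combined region — 1 connected region. Overall, the cross-section is a single solid region. The nearest boundary edge runs (-9.50, 0.00)→(-6.72, 6.72); distance from the point to it = 6.46 mm. The point is not inside any of the regions above, so it lies outside the cross-section (6.46 mm from the nearest boundary).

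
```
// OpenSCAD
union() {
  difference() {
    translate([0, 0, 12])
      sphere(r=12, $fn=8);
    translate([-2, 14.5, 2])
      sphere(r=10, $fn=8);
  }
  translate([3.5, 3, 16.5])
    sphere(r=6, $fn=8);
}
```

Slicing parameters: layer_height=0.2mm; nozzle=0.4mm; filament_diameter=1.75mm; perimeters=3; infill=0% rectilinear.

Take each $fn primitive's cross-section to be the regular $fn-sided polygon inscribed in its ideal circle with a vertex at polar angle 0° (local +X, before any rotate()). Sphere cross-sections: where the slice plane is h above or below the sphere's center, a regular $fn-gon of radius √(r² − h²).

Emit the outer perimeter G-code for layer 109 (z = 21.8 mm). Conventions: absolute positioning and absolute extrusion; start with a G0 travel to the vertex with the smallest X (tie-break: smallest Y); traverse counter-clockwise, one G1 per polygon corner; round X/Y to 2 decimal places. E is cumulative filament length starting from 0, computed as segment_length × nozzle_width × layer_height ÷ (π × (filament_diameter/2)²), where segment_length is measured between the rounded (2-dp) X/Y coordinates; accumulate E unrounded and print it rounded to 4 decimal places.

G0 X-6.93 Y0.00 Z21.80
G1 X-4.90 Y-4.90 E0.1764
G1 X0.00 Y-6.93 E0.3528
G1 X4.90 Y-4.90 E0.5292
G1 X6.93 Y0.00 E0.7056
G1 X6.00 Y2.24 E0.7863
G1 X6.31 Y3.00 E0.8136
G1 X5.49 Y4.99 E0.8852
G1 X3.50 Y5.81 E0.9568
G1 X3.09 Y5.64 E0.9715
G1 X0.00 Y6.93 E1.0829
G1 X-4.90 Y4.90 E1.2593
G1 X-6.93 Y0.00 E1.4357

At z = 21.8 mm: the r=12 sphere contributes a regular 8-gon of circumradius √(12²−9.8²) = 6.925; the sphere at (-2, 14.5) is absent (|z−center|=19.800 > r=10); After the difference (first − rest): none of the subtracted shapes is present at this height, so the r=12 sphere is unchanged — 1 connected region; the r=6 sphere at (3.5, 3) contributes a regular 8-gon of circumradius √(6²−5.3²) = 2.812; Taking the union: the regions partially overlap (shared area 20.27 mm²), so overlapping operands fuse into one piece — 1 connected region. The outline is a single polygon with 12 vertices. Extrusion per mm of travel: 0.4 × 0.2 / (π × 0.875²) = 0.033260. Accumulating E over each segment gives final E = 1.4357.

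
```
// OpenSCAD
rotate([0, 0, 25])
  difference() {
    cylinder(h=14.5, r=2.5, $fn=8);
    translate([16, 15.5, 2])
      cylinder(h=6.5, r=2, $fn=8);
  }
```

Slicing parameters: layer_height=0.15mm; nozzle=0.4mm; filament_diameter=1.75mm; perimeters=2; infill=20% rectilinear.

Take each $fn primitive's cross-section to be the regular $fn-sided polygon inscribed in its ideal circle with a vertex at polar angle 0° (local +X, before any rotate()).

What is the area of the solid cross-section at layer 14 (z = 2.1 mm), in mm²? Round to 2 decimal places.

17.68 mm²

At z = 2.1 mm: the r=2.5 cylinder contributes a regular 8-gon of circumradius 2.5 (area = (8/2)·2.500²·sin(360°/8) = 17.68 mm²); the r=2 cylinder at (16, 15.5) gives a regular 8-gon of circumradius 2 (constant along its height) (area = (8/2)·2.000²·sin(360°/8) = 11.31 mm²); Taking the first minus the rest: starting from the r=2.5 cylinder (17.68 mm²), the r=2 cylinder at (16, 15.5) misses the remaining region (no effect) — area = 17.68 mm²; (whole slice rotated 25° about Z — lengths, areas and connectivity unchanged). Overall, the cross-section is a single solid region. Net area = 17.68 mm².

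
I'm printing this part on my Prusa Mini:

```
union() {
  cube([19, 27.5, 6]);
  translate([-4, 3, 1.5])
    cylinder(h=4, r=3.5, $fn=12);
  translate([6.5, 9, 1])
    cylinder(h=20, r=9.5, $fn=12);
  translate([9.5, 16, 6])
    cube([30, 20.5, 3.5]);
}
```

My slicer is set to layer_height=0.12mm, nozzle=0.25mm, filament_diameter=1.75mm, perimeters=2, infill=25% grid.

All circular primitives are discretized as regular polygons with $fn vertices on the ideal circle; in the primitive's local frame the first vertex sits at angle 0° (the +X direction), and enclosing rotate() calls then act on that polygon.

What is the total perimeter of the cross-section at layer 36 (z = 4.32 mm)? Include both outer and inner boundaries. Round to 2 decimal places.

109.63 mm

At z = 4.32 mm: the cube is present — its section is the full 19×27.5 rectangle (perimeter 93.00 mm); the r=3.5 cylinder at (-4, 3) contributes a regular 12-gon of circumradius 3.5 (perimeter = 2·12·3.500·sin(180°/12) = 21.74 mm); the cylinder at (6.5, 9): section is a regular 12-gon, circumradius r=9.5 (perimeter = 2·12·9.500·sin(180°/12) = 59.01 mm); the cube at (9.5, 16) does not reach this height (z outside [6, 9.5]); Combining (union): the regions partially overlap (shared area 245.91 mm²), so the edge portions inside another operand are dropped and the merged outline is re-measured after clipping — boundary = 109.63 mm. Overall, the cross-section is a single solid region. Total boundary length (outer) = 109.63 mm.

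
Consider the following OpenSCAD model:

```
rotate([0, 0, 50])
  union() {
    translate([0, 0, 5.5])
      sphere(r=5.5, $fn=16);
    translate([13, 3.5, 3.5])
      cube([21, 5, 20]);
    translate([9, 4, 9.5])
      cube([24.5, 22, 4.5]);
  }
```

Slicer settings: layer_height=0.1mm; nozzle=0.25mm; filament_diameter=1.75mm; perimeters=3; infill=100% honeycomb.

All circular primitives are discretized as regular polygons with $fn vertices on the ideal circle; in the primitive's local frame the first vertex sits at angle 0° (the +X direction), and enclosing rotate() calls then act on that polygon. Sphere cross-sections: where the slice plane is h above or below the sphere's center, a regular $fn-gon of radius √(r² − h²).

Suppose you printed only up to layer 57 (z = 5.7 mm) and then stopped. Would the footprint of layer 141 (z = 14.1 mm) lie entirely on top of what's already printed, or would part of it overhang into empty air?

entirely on top

Compare the two slices. At z = 5.7: the r=5.5 sphere contributes a regular 16-gon of circumradius √(5.5²−0.2²) = 5.496 (area = (16/2)·5.496²·sin(360°/16) = 92.49 mm²); the cube at (13, 3.5) (footprint 21×5) is included at this height (area 105.00 mm²); the cube at (9, 4) is absent (z outside [9.5, 14]); Merging all regions: the 2 present regions are separate (no shared area or edge), so areas and boundary lengths simply add and each stays a separate island — area = 197.49 mm²; (rotated 50° about Z; rotation is an isometry so areas/perimeters/island counts are preserved). At z = 14.1: the sphere is absent (|z−center|=8.600 > r=5.5); the cube at (13, 3.5) (footprint 21×5) is included at this height (area 105.00 mm²); the cube at (9, 4) is absent (z outside [9.5, 14]); Combining (union): only the 21×5 cube at (13, 3.5) is present, so the union is just that shape — area = 105.00 mm²; (rotated 50° about Z; rotation is an isometry so areas/perimeters/island counts are preserved). Checking containment: the cross-section at z = 14.1 is a subset of the cross-section at z = 5.7.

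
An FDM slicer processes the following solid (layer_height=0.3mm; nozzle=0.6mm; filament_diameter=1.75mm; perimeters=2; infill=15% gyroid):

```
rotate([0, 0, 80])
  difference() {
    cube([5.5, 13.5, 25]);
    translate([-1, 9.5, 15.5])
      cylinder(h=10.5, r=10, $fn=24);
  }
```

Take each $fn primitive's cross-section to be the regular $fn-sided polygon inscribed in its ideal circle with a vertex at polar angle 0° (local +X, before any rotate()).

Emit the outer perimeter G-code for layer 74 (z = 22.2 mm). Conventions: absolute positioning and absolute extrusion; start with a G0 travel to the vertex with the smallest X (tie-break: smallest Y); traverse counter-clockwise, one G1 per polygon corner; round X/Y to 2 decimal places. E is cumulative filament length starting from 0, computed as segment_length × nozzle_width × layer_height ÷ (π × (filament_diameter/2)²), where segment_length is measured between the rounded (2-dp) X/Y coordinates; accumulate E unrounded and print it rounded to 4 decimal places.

At z = 22.2 mm: the cube is present — its section is the full 5.5×13.5 rectangle; the r=10 cylinder at (-1, 9.5) gives a regular 24-gon of circumradius 10 (constant along its height); After the difference (first − rest): starting from the 5.5×13.5 cube, the r=10 cylinder at (-1, 9.5) partially overlaps it — only the 71.28 mm² overlap (of its 310.58 mm²) is removed, clipping the outline — 1 connected region; (rotated 80° about Z; rotation is an isometry so areas/perimeters/island counts are preserved). The outline is a single polygon with 4 vertices. Extrusion per mm of travel: 0.6 × 0.3 / (π × 0.875²) = 0.074835. Accumulating E over each segment gives final E = 0.7201.

G0 X-1.01 Y5.76 Z22.20
G1 X-0.13 Y4.09 E0.1413
G1 X0.34 Y1.94 E0.3060
G1 X0.96 Y5.42 E0.5705
G1 X-1.01 Y5.76 E0.7201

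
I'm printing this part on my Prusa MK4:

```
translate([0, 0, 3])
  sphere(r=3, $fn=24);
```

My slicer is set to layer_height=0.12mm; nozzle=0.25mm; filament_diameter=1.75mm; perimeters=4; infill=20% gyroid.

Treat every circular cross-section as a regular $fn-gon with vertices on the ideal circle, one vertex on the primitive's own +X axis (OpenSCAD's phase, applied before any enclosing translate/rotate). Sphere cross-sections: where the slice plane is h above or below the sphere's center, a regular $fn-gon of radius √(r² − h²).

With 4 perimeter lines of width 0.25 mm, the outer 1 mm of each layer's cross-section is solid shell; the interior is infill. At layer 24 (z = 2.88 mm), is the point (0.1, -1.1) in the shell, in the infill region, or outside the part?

infill

At z = 2.88 mm: the r=3 sphere contributes a regular 24-gon of circumradius √(3²−0.12²) = 2.998. Overall, the cross-section is a single solid region. The nearest boundary edge runs (-0.00, -3.00)→(0.78, -2.90); distance from the point to it = 1.87 mm. The point is inside the cross-section and 1.87 mm from the nearest boundary — more than the 1 mm shell width (4 × 0.25), so it's in the infill interior.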